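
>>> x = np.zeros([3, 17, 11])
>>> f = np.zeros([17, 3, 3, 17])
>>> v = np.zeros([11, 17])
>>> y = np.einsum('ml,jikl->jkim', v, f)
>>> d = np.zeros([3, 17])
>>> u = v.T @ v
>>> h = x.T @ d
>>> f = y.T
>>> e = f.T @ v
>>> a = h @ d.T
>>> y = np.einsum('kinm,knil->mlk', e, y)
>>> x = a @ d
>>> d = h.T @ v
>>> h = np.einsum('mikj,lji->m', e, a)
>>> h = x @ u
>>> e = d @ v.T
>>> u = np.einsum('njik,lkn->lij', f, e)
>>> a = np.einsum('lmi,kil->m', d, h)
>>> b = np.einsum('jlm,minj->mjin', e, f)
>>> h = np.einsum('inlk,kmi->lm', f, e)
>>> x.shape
(11, 17, 17)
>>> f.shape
(11, 3, 3, 17)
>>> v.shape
(11, 17)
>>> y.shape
(17, 11, 17)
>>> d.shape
(17, 17, 17)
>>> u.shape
(17, 3, 3)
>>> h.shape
(3, 17)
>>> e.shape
(17, 17, 11)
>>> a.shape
(17,)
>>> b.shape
(11, 17, 3, 3)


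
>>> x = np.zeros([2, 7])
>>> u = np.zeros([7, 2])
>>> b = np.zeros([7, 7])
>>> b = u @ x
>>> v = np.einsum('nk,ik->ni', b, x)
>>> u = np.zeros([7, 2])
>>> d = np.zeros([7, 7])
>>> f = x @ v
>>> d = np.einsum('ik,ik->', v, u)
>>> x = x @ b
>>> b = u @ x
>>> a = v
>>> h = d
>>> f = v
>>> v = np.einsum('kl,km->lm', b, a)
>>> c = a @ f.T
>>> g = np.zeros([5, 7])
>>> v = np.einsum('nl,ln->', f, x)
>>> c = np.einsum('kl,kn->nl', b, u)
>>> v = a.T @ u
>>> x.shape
(2, 7)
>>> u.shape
(7, 2)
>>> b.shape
(7, 7)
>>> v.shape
(2, 2)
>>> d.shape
()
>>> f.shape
(7, 2)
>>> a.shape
(7, 2)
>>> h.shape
()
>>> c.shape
(2, 7)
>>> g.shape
(5, 7)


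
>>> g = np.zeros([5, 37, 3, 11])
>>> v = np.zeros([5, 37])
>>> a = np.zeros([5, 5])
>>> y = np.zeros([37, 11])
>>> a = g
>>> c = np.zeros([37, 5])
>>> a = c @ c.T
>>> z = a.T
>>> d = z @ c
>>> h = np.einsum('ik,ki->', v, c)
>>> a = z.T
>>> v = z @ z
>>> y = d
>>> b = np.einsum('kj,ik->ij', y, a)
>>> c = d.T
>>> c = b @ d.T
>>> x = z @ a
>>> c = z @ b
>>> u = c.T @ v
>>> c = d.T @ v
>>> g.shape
(5, 37, 3, 11)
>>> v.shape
(37, 37)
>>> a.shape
(37, 37)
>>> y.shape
(37, 5)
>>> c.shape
(5, 37)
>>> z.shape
(37, 37)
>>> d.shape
(37, 5)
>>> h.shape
()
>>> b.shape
(37, 5)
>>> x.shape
(37, 37)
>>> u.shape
(5, 37)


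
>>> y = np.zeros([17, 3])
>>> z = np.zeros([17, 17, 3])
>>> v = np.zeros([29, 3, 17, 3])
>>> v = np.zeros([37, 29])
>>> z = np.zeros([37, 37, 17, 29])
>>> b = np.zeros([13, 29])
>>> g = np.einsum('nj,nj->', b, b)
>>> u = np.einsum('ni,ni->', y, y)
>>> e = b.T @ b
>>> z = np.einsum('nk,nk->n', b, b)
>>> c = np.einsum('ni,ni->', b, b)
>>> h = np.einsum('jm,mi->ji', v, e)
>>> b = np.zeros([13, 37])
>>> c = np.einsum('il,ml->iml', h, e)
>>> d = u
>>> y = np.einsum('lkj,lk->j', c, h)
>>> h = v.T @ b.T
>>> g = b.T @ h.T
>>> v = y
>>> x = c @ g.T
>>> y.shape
(29,)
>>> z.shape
(13,)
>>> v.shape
(29,)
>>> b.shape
(13, 37)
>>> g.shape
(37, 29)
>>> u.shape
()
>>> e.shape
(29, 29)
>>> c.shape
(37, 29, 29)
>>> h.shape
(29, 13)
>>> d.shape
()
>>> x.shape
(37, 29, 37)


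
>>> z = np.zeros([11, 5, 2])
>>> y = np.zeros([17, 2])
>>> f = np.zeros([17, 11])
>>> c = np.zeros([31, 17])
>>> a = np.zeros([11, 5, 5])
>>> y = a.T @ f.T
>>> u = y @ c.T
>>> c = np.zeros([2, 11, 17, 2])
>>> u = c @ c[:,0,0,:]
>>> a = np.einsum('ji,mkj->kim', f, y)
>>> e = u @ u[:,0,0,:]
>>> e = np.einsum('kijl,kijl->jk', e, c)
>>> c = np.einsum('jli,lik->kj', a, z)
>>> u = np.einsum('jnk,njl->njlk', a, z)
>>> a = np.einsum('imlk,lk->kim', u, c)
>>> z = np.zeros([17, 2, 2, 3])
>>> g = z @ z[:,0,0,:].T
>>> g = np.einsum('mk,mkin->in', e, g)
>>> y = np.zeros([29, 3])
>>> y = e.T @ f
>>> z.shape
(17, 2, 2, 3)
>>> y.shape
(2, 11)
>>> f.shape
(17, 11)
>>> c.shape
(2, 5)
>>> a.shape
(5, 11, 5)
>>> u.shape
(11, 5, 2, 5)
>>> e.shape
(17, 2)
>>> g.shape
(2, 17)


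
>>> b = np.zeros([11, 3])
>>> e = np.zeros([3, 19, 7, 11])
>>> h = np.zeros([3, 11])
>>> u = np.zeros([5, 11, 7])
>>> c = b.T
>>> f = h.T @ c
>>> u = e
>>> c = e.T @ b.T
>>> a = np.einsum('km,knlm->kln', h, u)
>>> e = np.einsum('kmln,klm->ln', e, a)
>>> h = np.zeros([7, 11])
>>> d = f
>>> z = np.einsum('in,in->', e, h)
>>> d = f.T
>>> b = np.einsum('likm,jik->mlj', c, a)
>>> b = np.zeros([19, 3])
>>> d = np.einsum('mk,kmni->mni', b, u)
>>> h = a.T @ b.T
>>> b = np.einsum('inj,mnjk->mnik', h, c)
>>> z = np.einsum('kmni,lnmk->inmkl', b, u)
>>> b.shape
(11, 7, 19, 11)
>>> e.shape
(7, 11)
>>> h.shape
(19, 7, 19)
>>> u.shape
(3, 19, 7, 11)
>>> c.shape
(11, 7, 19, 11)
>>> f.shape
(11, 11)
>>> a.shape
(3, 7, 19)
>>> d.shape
(19, 7, 11)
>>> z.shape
(11, 19, 7, 11, 3)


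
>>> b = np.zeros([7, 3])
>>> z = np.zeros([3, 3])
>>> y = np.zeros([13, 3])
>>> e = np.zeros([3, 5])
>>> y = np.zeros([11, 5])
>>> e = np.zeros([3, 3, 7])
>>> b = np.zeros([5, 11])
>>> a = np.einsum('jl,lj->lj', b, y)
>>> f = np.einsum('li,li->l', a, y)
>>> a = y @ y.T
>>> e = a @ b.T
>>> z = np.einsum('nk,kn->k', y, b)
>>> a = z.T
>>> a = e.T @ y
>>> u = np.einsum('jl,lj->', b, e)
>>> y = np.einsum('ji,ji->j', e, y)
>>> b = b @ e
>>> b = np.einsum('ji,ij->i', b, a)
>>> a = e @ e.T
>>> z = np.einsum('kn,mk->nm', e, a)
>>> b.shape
(5,)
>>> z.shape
(5, 11)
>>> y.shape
(11,)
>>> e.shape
(11, 5)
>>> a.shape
(11, 11)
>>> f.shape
(11,)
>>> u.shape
()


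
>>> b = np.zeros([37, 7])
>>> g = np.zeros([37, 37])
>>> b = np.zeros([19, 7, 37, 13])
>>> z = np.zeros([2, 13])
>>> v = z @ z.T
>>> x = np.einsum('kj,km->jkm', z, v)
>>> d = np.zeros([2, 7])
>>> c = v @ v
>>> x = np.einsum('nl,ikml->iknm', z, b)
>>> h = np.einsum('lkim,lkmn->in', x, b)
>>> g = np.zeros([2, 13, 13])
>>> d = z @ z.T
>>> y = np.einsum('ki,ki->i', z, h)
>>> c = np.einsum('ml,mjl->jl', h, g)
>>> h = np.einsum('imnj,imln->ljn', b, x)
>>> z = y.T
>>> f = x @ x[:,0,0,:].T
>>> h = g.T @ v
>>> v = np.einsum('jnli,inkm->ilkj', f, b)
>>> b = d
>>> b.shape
(2, 2)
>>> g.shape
(2, 13, 13)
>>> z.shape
(13,)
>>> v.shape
(19, 2, 37, 19)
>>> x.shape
(19, 7, 2, 37)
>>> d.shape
(2, 2)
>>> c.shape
(13, 13)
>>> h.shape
(13, 13, 2)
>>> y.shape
(13,)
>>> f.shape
(19, 7, 2, 19)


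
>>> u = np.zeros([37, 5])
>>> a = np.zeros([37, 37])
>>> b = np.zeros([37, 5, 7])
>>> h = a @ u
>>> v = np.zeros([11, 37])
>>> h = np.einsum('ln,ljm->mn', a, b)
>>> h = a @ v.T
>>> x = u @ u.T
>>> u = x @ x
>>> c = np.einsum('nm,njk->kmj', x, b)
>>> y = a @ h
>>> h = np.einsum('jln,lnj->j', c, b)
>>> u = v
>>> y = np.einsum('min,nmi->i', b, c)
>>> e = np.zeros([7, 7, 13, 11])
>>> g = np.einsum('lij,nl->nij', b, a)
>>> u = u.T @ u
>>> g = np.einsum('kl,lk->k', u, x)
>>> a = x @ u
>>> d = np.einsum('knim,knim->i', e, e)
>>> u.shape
(37, 37)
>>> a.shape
(37, 37)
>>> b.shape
(37, 5, 7)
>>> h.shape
(7,)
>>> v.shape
(11, 37)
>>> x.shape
(37, 37)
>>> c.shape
(7, 37, 5)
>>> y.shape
(5,)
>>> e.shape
(7, 7, 13, 11)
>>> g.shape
(37,)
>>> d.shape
(13,)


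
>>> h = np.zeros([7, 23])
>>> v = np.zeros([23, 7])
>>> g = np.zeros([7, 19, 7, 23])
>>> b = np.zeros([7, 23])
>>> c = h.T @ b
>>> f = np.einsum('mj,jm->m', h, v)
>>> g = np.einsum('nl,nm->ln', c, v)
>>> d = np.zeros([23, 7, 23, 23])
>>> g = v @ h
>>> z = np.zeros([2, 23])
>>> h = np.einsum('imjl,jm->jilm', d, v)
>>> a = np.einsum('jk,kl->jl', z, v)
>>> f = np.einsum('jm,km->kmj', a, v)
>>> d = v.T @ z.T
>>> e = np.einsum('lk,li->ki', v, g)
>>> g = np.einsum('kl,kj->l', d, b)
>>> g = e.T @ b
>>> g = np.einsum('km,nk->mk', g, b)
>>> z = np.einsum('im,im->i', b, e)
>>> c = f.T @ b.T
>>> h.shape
(23, 23, 23, 7)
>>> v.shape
(23, 7)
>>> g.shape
(23, 23)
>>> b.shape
(7, 23)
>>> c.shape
(2, 7, 7)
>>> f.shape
(23, 7, 2)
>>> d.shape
(7, 2)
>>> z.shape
(7,)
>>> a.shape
(2, 7)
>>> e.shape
(7, 23)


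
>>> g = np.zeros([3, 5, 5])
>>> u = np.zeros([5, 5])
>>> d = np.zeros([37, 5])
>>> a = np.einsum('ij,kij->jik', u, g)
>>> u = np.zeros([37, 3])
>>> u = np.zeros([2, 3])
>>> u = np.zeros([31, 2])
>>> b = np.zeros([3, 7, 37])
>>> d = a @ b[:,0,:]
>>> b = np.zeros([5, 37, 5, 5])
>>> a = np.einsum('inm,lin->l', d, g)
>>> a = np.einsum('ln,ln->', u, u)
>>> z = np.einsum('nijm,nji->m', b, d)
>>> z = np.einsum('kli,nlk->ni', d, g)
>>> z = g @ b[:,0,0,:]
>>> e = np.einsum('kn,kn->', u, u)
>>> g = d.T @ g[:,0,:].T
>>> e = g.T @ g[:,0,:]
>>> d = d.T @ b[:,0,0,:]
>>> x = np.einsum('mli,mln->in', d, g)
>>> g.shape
(37, 5, 3)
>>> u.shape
(31, 2)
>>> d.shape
(37, 5, 5)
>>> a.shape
()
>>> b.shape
(5, 37, 5, 5)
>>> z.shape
(3, 5, 5)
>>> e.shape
(3, 5, 3)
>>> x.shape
(5, 3)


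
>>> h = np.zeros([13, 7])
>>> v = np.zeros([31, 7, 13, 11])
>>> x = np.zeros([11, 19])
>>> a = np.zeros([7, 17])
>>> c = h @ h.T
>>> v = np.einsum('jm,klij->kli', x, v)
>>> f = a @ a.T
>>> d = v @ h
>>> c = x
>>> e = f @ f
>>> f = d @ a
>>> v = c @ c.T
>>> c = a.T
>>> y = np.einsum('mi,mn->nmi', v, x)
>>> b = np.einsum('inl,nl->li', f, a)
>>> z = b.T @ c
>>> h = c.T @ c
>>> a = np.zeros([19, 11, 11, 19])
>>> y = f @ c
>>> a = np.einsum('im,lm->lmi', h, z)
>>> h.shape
(7, 7)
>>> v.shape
(11, 11)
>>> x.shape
(11, 19)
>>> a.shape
(31, 7, 7)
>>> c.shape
(17, 7)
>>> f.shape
(31, 7, 17)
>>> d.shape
(31, 7, 7)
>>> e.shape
(7, 7)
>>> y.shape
(31, 7, 7)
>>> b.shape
(17, 31)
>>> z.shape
(31, 7)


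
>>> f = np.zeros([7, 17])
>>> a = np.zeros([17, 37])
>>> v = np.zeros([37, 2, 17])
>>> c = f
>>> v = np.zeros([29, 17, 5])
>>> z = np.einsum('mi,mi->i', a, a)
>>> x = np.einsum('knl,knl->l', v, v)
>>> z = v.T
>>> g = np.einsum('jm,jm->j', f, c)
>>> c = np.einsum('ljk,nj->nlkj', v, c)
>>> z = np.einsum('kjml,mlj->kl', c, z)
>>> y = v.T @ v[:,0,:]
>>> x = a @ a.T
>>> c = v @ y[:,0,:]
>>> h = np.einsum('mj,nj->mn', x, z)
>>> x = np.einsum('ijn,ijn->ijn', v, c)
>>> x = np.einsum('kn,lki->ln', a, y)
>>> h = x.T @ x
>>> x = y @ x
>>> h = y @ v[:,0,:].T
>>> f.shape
(7, 17)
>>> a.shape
(17, 37)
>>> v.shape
(29, 17, 5)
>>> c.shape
(29, 17, 5)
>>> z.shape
(7, 17)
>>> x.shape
(5, 17, 37)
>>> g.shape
(7,)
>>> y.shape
(5, 17, 5)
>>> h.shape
(5, 17, 29)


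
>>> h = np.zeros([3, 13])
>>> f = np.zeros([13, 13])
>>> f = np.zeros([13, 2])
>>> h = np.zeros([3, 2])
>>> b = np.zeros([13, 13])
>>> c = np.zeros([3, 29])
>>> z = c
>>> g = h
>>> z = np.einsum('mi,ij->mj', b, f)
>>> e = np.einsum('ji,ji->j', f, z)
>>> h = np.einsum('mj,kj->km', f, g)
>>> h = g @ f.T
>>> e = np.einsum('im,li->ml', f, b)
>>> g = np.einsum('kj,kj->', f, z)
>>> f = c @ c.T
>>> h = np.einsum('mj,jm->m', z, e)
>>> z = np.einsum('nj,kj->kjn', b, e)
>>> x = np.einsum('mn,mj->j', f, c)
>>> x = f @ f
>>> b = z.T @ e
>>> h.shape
(13,)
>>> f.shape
(3, 3)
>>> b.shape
(13, 13, 13)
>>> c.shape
(3, 29)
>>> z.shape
(2, 13, 13)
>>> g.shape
()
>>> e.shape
(2, 13)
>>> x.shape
(3, 3)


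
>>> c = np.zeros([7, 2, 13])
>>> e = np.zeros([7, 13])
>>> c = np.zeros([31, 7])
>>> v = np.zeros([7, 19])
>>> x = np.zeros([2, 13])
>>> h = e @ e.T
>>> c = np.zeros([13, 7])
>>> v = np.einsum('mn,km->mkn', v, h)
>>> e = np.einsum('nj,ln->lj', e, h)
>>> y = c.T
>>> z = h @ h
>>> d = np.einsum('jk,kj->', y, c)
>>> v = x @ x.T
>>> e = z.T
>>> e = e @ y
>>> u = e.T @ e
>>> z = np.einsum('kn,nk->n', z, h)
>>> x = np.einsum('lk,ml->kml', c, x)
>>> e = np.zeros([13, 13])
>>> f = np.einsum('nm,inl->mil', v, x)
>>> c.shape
(13, 7)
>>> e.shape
(13, 13)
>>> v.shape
(2, 2)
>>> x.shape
(7, 2, 13)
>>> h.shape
(7, 7)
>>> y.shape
(7, 13)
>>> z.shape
(7,)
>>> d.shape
()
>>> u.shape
(13, 13)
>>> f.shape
(2, 7, 13)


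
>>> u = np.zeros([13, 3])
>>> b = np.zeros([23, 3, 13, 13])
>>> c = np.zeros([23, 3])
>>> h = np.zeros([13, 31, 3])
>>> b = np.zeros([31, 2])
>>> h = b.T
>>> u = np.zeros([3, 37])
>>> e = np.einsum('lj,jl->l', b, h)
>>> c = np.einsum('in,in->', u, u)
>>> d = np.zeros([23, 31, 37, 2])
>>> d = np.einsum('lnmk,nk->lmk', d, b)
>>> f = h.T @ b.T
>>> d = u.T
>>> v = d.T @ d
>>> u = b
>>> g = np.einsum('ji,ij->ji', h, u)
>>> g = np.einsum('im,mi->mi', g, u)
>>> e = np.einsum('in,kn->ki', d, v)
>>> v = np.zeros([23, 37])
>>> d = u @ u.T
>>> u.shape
(31, 2)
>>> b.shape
(31, 2)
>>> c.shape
()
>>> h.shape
(2, 31)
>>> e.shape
(3, 37)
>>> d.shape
(31, 31)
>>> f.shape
(31, 31)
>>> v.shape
(23, 37)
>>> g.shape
(31, 2)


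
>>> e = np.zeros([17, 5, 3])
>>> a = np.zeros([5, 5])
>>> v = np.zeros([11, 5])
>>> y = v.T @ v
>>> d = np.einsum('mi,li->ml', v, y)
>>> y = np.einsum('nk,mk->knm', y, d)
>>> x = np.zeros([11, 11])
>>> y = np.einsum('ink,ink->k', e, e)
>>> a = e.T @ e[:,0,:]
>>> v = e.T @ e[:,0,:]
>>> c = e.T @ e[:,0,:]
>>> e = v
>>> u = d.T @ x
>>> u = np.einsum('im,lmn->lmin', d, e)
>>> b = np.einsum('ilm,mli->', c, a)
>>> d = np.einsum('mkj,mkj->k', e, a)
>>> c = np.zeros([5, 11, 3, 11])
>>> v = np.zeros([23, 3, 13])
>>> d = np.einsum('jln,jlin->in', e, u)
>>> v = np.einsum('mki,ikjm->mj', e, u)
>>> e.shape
(3, 5, 3)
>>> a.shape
(3, 5, 3)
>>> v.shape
(3, 11)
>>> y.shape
(3,)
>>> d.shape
(11, 3)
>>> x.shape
(11, 11)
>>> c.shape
(5, 11, 3, 11)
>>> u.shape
(3, 5, 11, 3)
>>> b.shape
()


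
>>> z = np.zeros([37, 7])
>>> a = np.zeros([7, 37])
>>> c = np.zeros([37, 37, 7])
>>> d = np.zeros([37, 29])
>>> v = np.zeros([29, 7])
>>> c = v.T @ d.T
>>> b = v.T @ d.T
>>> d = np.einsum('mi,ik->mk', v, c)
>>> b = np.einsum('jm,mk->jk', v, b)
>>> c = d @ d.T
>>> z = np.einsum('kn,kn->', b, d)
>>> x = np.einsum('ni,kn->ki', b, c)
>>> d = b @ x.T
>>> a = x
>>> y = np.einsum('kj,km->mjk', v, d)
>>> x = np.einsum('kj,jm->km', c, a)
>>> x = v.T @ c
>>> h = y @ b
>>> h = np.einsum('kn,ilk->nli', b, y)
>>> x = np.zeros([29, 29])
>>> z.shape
()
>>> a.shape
(29, 37)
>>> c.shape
(29, 29)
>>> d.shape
(29, 29)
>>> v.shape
(29, 7)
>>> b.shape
(29, 37)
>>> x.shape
(29, 29)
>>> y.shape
(29, 7, 29)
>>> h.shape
(37, 7, 29)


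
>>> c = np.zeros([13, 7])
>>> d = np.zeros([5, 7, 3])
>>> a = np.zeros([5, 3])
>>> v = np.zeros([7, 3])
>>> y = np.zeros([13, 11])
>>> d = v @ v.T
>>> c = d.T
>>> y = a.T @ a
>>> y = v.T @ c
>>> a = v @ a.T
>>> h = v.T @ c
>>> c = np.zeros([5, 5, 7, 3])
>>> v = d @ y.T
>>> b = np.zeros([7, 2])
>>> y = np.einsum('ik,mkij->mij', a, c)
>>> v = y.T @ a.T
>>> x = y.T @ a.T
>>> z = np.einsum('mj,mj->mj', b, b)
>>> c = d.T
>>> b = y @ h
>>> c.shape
(7, 7)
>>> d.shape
(7, 7)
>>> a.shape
(7, 5)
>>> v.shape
(3, 7, 7)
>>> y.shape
(5, 7, 3)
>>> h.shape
(3, 7)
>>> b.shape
(5, 7, 7)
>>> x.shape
(3, 7, 7)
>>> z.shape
(7, 2)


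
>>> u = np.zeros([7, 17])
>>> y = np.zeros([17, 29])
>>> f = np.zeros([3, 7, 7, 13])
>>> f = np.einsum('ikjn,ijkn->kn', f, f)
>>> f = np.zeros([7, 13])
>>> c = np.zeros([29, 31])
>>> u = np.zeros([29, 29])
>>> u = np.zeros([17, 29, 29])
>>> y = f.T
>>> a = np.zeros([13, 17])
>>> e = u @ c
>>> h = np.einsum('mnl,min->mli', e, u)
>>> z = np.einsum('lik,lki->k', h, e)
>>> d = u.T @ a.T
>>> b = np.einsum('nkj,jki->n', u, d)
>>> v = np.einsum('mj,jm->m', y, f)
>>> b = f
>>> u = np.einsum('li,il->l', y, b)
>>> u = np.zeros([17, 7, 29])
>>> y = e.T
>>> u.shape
(17, 7, 29)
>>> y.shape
(31, 29, 17)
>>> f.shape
(7, 13)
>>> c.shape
(29, 31)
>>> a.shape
(13, 17)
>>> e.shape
(17, 29, 31)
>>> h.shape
(17, 31, 29)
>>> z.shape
(29,)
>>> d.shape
(29, 29, 13)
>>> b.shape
(7, 13)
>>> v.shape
(13,)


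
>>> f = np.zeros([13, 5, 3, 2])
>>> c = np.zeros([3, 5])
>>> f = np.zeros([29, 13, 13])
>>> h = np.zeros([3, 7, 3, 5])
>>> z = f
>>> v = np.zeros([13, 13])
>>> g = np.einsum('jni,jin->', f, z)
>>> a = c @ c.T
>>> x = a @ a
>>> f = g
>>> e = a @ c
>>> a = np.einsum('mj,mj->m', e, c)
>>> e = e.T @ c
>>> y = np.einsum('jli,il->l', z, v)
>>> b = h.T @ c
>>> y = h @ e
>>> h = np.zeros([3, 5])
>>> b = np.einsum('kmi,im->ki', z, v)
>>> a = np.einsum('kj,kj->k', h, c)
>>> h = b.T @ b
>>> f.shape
()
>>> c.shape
(3, 5)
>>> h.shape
(13, 13)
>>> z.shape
(29, 13, 13)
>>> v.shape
(13, 13)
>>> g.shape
()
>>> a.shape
(3,)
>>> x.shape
(3, 3)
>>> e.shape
(5, 5)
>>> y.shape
(3, 7, 3, 5)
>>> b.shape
(29, 13)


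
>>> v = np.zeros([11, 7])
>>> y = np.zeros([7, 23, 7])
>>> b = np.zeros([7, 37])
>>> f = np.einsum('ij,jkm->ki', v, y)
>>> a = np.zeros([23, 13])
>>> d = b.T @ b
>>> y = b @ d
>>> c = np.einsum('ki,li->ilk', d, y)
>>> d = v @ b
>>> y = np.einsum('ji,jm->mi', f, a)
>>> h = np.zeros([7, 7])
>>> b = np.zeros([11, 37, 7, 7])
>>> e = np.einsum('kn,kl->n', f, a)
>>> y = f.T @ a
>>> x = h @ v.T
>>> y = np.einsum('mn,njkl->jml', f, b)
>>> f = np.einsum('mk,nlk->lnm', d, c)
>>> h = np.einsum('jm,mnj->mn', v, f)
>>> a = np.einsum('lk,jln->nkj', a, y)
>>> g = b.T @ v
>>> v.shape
(11, 7)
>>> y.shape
(37, 23, 7)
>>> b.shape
(11, 37, 7, 7)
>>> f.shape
(7, 37, 11)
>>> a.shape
(7, 13, 37)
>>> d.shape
(11, 37)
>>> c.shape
(37, 7, 37)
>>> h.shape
(7, 37)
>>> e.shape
(11,)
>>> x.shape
(7, 11)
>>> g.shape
(7, 7, 37, 7)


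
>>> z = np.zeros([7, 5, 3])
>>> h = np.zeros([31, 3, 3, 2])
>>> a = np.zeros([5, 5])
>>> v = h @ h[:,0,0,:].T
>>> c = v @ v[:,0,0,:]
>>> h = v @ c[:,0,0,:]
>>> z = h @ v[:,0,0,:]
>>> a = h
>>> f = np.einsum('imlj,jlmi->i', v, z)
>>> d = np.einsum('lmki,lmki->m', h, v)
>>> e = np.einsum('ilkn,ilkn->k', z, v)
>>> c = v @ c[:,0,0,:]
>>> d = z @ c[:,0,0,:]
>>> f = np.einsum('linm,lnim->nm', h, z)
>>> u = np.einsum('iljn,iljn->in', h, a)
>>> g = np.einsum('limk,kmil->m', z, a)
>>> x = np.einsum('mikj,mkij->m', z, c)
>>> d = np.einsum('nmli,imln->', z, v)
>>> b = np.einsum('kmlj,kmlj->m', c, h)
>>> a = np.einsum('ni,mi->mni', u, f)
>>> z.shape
(31, 3, 3, 31)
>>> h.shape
(31, 3, 3, 31)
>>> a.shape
(3, 31, 31)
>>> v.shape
(31, 3, 3, 31)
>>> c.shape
(31, 3, 3, 31)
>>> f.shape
(3, 31)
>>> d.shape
()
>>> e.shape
(3,)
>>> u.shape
(31, 31)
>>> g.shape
(3,)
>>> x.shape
(31,)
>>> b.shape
(3,)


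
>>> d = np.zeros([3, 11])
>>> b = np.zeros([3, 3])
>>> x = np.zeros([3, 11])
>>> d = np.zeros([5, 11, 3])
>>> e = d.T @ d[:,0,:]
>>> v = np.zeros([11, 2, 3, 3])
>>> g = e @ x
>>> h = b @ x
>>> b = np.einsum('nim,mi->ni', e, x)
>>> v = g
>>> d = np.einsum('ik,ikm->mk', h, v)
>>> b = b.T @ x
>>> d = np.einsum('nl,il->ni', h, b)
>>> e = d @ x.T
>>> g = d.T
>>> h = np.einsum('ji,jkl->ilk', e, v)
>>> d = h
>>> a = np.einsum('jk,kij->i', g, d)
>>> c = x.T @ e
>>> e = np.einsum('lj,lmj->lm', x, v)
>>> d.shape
(3, 11, 11)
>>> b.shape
(11, 11)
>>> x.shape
(3, 11)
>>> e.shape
(3, 11)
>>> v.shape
(3, 11, 11)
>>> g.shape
(11, 3)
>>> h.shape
(3, 11, 11)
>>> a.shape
(11,)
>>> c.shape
(11, 3)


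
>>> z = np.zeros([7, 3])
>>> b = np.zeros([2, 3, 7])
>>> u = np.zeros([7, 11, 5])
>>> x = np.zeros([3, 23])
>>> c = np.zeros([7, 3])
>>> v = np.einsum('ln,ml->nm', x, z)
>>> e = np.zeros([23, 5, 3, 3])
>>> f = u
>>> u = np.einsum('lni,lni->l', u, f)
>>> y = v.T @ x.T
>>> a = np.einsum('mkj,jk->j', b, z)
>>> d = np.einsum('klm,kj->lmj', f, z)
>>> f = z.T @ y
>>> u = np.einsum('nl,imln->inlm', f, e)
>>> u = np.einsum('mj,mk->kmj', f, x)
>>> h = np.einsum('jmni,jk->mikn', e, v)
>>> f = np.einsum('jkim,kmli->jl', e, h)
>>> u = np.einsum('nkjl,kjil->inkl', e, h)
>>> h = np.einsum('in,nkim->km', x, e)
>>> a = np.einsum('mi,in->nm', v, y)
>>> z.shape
(7, 3)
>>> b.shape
(2, 3, 7)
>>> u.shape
(7, 23, 5, 3)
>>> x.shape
(3, 23)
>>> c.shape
(7, 3)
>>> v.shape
(23, 7)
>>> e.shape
(23, 5, 3, 3)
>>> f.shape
(23, 7)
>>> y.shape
(7, 3)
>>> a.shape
(3, 23)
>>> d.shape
(11, 5, 3)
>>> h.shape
(5, 3)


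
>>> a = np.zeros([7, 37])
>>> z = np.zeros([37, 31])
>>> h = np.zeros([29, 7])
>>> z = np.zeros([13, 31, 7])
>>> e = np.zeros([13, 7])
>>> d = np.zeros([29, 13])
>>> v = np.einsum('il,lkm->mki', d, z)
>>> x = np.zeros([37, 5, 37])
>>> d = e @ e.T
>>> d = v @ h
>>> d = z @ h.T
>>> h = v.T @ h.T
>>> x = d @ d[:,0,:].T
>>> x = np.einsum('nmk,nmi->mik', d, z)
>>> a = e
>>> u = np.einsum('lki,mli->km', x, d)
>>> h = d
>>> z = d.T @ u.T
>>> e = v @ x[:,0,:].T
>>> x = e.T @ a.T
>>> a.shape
(13, 7)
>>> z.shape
(29, 31, 7)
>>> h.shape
(13, 31, 29)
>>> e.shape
(7, 31, 31)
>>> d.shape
(13, 31, 29)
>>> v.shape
(7, 31, 29)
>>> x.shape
(31, 31, 13)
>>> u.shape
(7, 13)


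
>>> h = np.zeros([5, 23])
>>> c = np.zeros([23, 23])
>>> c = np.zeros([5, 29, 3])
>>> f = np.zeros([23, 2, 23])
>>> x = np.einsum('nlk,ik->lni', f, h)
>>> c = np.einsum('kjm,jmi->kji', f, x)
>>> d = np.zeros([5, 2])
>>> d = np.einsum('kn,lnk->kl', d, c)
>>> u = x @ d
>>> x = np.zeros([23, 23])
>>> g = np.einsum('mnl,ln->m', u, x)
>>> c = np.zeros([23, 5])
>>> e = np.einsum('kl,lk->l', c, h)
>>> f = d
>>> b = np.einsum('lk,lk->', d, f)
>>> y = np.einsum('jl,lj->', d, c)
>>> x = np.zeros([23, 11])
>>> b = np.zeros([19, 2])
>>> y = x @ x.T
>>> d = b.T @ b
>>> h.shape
(5, 23)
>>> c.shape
(23, 5)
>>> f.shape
(5, 23)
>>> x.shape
(23, 11)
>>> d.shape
(2, 2)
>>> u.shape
(2, 23, 23)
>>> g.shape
(2,)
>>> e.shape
(5,)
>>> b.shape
(19, 2)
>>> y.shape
(23, 23)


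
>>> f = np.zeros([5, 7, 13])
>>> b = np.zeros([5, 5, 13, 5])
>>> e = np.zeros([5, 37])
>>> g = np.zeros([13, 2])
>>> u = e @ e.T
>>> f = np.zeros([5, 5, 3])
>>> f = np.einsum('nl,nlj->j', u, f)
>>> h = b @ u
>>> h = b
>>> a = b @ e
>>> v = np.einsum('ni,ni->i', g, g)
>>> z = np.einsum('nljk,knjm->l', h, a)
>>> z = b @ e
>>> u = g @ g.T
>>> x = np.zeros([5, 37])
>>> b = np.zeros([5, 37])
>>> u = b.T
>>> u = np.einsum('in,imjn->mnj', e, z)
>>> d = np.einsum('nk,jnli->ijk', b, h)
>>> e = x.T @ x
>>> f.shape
(3,)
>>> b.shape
(5, 37)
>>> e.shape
(37, 37)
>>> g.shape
(13, 2)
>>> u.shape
(5, 37, 13)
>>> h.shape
(5, 5, 13, 5)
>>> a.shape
(5, 5, 13, 37)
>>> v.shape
(2,)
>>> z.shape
(5, 5, 13, 37)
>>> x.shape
(5, 37)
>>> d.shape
(5, 5, 37)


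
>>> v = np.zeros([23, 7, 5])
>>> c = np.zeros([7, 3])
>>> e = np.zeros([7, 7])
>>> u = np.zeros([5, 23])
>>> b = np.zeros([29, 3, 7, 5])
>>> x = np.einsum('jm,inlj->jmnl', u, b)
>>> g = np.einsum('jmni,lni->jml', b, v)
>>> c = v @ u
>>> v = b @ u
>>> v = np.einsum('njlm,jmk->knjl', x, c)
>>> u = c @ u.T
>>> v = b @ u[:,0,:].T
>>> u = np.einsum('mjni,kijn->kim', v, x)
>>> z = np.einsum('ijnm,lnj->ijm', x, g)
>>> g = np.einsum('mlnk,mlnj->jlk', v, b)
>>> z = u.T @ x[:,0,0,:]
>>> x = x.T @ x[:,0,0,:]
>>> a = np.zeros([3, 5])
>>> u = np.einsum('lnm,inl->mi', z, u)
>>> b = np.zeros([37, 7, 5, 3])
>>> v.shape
(29, 3, 7, 23)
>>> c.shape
(23, 7, 23)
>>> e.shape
(7, 7)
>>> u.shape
(7, 5)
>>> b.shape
(37, 7, 5, 3)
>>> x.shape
(7, 3, 23, 7)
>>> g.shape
(5, 3, 23)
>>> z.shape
(29, 23, 7)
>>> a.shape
(3, 5)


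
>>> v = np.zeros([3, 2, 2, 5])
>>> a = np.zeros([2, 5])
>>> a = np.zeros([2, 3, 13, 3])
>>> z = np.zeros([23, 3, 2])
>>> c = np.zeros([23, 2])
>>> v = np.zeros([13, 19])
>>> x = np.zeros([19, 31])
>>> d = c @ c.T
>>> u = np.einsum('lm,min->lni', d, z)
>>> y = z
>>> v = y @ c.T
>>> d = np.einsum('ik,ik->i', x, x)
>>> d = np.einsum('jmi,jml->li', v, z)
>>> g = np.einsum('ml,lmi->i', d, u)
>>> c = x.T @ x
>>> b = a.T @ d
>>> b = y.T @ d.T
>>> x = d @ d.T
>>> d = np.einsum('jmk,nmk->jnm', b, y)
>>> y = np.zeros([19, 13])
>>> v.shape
(23, 3, 23)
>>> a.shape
(2, 3, 13, 3)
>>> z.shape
(23, 3, 2)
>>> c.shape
(31, 31)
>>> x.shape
(2, 2)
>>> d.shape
(2, 23, 3)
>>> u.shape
(23, 2, 3)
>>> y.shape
(19, 13)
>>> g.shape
(3,)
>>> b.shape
(2, 3, 2)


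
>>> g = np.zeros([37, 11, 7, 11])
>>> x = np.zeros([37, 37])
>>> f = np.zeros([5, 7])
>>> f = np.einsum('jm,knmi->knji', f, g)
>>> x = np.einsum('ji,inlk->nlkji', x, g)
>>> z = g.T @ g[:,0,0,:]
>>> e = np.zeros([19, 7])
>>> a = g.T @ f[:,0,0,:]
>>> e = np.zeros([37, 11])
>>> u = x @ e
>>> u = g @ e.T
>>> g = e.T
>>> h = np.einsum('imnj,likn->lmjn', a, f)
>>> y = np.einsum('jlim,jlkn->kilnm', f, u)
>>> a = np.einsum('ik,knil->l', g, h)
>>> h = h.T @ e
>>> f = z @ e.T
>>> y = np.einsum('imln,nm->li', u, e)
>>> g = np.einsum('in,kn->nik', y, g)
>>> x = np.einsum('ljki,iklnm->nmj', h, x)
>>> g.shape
(37, 7, 11)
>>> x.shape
(37, 37, 11)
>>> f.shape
(11, 7, 11, 37)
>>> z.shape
(11, 7, 11, 11)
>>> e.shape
(37, 11)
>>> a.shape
(11,)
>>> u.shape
(37, 11, 7, 37)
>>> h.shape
(11, 11, 7, 11)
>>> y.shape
(7, 37)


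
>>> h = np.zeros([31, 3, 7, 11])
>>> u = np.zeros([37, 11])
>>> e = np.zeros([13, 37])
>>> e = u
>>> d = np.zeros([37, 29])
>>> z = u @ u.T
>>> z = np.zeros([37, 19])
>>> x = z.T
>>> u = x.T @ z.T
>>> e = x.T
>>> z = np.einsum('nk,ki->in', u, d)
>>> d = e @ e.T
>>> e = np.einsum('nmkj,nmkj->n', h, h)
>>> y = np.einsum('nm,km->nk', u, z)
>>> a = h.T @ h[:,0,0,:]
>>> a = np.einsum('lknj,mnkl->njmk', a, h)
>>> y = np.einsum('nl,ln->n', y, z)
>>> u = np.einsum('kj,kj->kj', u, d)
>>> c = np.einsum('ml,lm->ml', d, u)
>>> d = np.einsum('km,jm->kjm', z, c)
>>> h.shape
(31, 3, 7, 11)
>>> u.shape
(37, 37)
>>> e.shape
(31,)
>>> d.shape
(29, 37, 37)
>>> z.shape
(29, 37)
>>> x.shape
(19, 37)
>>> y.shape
(37,)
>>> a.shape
(3, 11, 31, 7)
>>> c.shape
(37, 37)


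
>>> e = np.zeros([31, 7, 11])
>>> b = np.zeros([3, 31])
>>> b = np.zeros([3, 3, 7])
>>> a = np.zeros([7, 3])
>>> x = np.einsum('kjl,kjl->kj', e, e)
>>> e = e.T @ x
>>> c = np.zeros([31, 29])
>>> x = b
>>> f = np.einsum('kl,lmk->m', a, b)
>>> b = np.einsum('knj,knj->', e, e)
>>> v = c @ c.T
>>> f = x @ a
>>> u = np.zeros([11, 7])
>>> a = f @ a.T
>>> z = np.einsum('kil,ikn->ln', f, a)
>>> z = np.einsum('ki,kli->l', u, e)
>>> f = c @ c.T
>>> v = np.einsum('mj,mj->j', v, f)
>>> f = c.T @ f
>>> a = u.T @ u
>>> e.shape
(11, 7, 7)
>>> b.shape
()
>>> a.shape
(7, 7)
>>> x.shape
(3, 3, 7)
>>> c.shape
(31, 29)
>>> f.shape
(29, 31)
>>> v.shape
(31,)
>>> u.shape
(11, 7)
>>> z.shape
(7,)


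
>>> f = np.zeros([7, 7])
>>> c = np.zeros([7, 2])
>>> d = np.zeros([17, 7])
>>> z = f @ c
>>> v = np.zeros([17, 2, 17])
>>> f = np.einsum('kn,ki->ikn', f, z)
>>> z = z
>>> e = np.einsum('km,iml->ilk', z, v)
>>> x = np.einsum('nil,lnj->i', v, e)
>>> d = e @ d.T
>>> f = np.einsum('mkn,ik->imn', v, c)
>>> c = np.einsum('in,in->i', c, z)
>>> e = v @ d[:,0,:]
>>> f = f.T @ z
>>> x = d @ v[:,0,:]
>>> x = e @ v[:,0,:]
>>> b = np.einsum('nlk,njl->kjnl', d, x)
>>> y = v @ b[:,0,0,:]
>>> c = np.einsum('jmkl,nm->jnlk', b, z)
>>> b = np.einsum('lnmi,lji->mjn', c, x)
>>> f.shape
(17, 17, 2)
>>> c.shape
(17, 7, 17, 17)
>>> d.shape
(17, 17, 17)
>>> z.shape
(7, 2)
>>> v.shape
(17, 2, 17)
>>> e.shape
(17, 2, 17)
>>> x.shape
(17, 2, 17)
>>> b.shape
(17, 2, 7)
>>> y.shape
(17, 2, 17)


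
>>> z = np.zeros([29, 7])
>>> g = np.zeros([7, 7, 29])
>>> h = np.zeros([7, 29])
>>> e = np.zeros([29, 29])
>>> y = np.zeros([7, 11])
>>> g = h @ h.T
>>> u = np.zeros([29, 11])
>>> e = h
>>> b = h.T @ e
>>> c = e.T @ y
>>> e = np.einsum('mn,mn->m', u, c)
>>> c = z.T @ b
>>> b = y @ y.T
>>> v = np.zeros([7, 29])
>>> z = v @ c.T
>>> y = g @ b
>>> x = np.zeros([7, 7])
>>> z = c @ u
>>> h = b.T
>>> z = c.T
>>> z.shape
(29, 7)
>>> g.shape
(7, 7)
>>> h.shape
(7, 7)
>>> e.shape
(29,)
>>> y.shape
(7, 7)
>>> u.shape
(29, 11)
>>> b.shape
(7, 7)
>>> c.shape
(7, 29)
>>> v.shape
(7, 29)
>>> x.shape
(7, 7)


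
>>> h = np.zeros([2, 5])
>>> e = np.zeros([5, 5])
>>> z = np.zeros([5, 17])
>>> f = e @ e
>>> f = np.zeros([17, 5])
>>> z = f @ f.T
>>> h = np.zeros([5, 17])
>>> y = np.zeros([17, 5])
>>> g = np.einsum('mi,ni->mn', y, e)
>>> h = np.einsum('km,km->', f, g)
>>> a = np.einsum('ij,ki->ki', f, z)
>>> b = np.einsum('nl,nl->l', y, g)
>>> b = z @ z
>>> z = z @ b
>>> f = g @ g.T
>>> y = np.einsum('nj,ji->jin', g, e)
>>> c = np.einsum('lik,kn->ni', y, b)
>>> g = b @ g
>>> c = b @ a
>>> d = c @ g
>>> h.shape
()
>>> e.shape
(5, 5)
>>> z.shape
(17, 17)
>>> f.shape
(17, 17)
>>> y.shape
(5, 5, 17)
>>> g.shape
(17, 5)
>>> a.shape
(17, 17)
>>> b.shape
(17, 17)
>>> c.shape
(17, 17)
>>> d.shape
(17, 5)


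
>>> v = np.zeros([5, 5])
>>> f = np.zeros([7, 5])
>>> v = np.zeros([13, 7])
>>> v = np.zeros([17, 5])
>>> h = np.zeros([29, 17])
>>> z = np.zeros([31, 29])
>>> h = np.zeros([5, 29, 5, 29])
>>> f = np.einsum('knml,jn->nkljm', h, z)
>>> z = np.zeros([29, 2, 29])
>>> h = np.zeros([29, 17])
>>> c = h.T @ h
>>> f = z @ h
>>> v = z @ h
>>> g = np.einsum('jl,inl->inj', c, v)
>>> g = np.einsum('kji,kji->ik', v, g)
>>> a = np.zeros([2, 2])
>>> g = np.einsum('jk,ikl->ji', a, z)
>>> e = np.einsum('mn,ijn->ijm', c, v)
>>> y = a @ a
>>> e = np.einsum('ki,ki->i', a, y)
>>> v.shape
(29, 2, 17)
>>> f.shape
(29, 2, 17)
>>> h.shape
(29, 17)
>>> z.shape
(29, 2, 29)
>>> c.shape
(17, 17)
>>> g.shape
(2, 29)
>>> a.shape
(2, 2)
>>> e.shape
(2,)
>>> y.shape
(2, 2)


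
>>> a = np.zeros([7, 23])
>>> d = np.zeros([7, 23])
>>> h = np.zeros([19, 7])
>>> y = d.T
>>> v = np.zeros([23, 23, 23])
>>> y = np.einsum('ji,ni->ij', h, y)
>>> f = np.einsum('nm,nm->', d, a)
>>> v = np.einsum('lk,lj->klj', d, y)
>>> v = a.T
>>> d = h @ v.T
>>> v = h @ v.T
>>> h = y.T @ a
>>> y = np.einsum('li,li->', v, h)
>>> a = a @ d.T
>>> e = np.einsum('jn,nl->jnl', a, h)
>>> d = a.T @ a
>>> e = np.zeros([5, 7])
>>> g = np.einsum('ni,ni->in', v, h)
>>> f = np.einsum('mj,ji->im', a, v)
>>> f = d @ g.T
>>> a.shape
(7, 19)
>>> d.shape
(19, 19)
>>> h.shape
(19, 23)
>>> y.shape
()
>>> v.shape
(19, 23)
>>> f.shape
(19, 23)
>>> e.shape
(5, 7)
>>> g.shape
(23, 19)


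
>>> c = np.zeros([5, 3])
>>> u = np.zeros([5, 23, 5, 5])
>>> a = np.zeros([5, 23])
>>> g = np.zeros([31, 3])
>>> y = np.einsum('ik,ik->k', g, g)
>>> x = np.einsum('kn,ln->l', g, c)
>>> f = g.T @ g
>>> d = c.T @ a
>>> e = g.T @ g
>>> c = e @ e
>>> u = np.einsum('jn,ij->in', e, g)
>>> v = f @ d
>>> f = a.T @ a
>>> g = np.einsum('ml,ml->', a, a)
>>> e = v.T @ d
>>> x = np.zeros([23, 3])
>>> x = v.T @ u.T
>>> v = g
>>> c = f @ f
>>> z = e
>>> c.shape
(23, 23)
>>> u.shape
(31, 3)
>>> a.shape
(5, 23)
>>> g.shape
()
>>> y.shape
(3,)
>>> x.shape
(23, 31)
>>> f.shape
(23, 23)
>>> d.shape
(3, 23)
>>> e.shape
(23, 23)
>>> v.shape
()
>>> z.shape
(23, 23)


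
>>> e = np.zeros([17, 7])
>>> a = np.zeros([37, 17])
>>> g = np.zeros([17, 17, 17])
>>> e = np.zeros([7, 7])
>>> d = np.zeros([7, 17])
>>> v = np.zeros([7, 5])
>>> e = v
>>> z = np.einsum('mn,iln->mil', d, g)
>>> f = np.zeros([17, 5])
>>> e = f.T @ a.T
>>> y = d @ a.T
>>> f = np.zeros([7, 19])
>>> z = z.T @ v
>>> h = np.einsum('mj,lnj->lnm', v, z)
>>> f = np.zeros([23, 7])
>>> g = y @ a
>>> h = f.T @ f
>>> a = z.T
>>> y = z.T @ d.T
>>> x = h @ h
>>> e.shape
(5, 37)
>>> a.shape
(5, 17, 17)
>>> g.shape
(7, 17)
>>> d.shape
(7, 17)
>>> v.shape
(7, 5)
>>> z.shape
(17, 17, 5)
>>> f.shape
(23, 7)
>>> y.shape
(5, 17, 7)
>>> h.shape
(7, 7)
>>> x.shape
(7, 7)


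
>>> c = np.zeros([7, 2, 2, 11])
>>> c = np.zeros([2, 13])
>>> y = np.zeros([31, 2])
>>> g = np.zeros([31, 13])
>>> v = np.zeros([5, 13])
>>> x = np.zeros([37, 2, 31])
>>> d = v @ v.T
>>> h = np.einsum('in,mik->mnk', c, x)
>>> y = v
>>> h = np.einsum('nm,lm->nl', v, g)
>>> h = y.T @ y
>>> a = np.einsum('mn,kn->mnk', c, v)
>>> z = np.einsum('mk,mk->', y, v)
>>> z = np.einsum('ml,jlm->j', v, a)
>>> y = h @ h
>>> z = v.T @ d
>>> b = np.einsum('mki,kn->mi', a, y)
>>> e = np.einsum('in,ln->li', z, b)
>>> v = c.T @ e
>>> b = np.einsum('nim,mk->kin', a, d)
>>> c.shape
(2, 13)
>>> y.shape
(13, 13)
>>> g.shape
(31, 13)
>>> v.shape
(13, 13)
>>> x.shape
(37, 2, 31)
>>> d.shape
(5, 5)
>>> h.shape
(13, 13)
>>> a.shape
(2, 13, 5)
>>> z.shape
(13, 5)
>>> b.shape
(5, 13, 2)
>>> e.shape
(2, 13)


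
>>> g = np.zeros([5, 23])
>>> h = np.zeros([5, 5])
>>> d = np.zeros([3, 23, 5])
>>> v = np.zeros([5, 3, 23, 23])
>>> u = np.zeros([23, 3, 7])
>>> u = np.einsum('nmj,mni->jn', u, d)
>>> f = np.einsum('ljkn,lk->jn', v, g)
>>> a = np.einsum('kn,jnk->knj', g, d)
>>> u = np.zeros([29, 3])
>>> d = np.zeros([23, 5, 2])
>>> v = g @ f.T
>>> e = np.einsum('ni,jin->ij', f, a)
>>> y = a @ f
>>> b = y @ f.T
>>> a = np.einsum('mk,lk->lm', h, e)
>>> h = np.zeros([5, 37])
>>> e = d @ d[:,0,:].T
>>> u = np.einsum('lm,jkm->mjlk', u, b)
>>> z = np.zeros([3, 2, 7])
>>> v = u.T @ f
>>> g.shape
(5, 23)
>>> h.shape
(5, 37)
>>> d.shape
(23, 5, 2)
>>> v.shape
(23, 29, 5, 23)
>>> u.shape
(3, 5, 29, 23)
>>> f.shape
(3, 23)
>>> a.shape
(23, 5)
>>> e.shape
(23, 5, 23)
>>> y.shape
(5, 23, 23)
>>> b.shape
(5, 23, 3)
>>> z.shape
(3, 2, 7)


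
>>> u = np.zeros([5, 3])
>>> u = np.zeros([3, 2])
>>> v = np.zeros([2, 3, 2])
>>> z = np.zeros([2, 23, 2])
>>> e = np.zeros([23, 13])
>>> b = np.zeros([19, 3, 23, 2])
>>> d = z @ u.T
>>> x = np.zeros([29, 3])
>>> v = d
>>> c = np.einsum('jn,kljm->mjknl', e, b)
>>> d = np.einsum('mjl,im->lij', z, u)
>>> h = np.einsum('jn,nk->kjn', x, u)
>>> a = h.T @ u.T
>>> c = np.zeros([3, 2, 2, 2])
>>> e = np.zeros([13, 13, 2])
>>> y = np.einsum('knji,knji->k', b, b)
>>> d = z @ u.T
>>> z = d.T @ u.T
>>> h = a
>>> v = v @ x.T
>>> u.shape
(3, 2)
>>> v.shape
(2, 23, 29)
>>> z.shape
(3, 23, 3)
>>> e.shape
(13, 13, 2)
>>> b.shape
(19, 3, 23, 2)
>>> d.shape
(2, 23, 3)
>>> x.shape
(29, 3)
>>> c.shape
(3, 2, 2, 2)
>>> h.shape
(3, 29, 3)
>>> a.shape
(3, 29, 3)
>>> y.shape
(19,)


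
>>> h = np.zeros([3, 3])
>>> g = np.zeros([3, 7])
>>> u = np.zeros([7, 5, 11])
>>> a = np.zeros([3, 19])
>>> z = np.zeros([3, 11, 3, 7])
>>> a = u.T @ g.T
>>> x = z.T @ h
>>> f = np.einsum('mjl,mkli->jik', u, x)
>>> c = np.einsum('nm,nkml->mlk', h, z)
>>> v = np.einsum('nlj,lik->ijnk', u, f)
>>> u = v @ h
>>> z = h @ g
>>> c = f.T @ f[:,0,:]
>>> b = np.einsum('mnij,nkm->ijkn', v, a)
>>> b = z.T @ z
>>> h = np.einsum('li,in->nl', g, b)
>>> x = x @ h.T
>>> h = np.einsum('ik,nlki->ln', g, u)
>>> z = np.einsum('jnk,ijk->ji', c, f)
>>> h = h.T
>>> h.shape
(3, 11)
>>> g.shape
(3, 7)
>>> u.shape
(3, 11, 7, 3)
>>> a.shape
(11, 5, 3)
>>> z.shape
(3, 5)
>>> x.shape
(7, 3, 11, 7)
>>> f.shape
(5, 3, 3)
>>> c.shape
(3, 3, 3)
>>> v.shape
(3, 11, 7, 3)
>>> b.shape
(7, 7)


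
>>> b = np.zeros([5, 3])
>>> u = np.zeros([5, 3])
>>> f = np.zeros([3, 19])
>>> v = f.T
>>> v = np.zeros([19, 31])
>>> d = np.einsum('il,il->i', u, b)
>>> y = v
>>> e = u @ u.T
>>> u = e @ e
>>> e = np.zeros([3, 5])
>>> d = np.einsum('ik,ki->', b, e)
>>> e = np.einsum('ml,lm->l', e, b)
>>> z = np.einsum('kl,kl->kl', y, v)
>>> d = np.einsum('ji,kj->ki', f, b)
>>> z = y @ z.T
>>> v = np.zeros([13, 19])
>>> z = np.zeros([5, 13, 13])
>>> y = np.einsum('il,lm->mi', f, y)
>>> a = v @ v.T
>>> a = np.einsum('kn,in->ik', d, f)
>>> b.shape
(5, 3)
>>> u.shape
(5, 5)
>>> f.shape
(3, 19)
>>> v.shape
(13, 19)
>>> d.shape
(5, 19)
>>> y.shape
(31, 3)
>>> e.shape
(5,)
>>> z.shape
(5, 13, 13)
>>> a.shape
(3, 5)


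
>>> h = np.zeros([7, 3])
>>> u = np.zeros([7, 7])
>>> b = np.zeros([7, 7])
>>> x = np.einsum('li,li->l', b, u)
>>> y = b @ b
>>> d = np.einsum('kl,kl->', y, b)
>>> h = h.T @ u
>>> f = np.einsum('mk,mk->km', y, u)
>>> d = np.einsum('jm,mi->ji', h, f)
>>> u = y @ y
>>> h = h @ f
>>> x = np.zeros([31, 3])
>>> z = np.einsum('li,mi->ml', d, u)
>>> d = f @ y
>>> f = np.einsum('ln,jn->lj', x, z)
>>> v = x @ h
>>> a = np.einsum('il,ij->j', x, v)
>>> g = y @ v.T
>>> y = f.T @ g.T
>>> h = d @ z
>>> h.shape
(7, 3)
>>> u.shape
(7, 7)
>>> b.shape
(7, 7)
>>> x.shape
(31, 3)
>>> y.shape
(7, 7)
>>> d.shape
(7, 7)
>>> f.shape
(31, 7)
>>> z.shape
(7, 3)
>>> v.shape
(31, 7)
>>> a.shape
(7,)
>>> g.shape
(7, 31)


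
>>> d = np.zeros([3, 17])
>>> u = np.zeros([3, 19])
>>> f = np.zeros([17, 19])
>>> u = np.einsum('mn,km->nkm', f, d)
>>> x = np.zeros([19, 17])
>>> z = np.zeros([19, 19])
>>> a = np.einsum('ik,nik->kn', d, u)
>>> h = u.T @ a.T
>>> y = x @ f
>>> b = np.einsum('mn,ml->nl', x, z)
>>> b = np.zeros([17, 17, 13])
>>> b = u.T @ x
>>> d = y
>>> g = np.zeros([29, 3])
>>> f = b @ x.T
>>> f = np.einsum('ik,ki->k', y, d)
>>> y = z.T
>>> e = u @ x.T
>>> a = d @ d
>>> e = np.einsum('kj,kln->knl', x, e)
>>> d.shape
(19, 19)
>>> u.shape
(19, 3, 17)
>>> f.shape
(19,)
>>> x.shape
(19, 17)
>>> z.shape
(19, 19)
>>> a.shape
(19, 19)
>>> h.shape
(17, 3, 17)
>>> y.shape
(19, 19)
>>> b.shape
(17, 3, 17)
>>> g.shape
(29, 3)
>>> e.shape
(19, 19, 3)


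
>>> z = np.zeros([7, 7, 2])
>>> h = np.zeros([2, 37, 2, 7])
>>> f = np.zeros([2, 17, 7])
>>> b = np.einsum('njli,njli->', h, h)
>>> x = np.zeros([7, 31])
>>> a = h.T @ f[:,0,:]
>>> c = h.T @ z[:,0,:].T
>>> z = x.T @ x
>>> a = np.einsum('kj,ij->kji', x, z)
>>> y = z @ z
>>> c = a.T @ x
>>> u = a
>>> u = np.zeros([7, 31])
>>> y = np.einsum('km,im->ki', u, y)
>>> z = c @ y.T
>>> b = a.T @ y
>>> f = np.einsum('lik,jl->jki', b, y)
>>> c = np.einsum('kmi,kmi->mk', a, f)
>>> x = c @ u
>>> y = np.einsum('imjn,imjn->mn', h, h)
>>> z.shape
(31, 31, 7)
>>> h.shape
(2, 37, 2, 7)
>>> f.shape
(7, 31, 31)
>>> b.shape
(31, 31, 31)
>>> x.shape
(31, 31)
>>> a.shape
(7, 31, 31)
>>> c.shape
(31, 7)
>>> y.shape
(37, 7)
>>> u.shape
(7, 31)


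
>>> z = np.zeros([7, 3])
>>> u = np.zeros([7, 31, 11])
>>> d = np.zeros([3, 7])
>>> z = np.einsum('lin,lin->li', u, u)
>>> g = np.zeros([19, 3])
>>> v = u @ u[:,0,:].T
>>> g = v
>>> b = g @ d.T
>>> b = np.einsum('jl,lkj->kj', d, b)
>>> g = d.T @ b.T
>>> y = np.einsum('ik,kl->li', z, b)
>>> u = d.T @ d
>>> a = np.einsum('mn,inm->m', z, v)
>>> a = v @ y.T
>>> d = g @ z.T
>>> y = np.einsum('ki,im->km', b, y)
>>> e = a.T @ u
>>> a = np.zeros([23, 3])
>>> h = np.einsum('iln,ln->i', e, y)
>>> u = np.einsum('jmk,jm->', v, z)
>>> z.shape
(7, 31)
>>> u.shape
()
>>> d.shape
(7, 7)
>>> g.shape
(7, 31)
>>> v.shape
(7, 31, 7)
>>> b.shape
(31, 3)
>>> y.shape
(31, 7)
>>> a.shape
(23, 3)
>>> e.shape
(3, 31, 7)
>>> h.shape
(3,)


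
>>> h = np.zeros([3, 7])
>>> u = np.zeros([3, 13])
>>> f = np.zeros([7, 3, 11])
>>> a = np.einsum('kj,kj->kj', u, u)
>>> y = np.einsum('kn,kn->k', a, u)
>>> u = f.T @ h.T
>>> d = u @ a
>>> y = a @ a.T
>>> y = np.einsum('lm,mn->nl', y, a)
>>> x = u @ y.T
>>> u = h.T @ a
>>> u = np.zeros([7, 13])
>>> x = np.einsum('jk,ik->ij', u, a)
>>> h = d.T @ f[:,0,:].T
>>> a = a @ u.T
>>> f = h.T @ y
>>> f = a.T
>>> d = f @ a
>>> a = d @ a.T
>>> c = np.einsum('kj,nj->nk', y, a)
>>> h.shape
(13, 3, 7)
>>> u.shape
(7, 13)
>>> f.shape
(7, 3)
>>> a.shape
(7, 3)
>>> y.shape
(13, 3)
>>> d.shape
(7, 7)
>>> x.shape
(3, 7)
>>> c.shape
(7, 13)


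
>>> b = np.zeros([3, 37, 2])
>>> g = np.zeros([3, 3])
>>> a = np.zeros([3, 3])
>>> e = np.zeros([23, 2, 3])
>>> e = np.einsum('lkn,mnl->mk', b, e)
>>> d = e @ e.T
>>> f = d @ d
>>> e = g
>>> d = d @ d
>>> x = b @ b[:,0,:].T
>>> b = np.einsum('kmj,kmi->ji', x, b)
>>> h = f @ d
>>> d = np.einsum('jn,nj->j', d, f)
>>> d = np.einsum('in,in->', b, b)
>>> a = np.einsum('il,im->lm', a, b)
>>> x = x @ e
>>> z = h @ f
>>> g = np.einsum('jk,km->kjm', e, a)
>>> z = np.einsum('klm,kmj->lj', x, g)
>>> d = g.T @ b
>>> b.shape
(3, 2)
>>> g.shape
(3, 3, 2)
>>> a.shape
(3, 2)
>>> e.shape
(3, 3)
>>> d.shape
(2, 3, 2)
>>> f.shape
(23, 23)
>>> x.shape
(3, 37, 3)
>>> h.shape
(23, 23)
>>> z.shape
(37, 2)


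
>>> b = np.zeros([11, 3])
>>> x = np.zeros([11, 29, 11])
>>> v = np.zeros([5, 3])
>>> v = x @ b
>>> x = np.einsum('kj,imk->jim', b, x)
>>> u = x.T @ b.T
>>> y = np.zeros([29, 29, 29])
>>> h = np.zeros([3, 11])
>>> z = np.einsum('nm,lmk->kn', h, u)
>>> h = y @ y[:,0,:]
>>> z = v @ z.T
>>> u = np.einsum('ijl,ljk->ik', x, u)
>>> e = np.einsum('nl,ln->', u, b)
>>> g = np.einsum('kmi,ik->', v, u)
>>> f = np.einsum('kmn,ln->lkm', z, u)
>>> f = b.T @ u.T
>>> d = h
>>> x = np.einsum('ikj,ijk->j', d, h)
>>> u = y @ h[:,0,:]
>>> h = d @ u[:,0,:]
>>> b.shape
(11, 3)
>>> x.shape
(29,)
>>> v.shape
(11, 29, 3)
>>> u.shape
(29, 29, 29)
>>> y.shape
(29, 29, 29)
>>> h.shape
(29, 29, 29)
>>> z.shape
(11, 29, 11)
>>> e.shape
()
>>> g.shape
()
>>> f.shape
(3, 3)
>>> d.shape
(29, 29, 29)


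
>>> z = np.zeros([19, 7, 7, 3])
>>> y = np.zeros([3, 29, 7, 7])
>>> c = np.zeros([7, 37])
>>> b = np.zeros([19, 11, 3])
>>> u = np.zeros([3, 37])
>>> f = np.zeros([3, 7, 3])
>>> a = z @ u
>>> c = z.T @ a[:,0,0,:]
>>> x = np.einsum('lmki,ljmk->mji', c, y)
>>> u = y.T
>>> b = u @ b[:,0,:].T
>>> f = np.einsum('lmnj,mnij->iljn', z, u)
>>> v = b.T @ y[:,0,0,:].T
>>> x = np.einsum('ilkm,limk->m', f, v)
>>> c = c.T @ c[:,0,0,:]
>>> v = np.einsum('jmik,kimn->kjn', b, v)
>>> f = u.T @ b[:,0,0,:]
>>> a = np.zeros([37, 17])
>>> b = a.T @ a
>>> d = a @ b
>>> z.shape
(19, 7, 7, 3)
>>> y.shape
(3, 29, 7, 7)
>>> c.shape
(37, 7, 7, 37)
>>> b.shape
(17, 17)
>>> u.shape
(7, 7, 29, 3)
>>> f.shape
(3, 29, 7, 19)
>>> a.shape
(37, 17)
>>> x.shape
(7,)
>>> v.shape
(19, 7, 3)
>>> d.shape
(37, 17)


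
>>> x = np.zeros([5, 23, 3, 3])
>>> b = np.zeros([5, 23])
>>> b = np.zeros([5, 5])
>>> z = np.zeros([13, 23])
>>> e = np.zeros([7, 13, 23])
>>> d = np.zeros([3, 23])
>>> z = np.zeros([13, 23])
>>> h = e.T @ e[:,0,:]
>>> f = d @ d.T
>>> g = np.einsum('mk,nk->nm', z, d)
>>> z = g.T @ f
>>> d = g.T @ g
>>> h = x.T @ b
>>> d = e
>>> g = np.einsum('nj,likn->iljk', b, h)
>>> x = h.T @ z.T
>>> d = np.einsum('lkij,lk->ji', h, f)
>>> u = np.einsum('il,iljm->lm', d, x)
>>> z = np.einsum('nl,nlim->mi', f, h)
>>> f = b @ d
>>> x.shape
(5, 23, 3, 13)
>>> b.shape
(5, 5)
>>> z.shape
(5, 23)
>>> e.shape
(7, 13, 23)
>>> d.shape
(5, 23)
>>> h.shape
(3, 3, 23, 5)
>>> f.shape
(5, 23)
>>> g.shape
(3, 3, 5, 23)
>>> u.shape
(23, 13)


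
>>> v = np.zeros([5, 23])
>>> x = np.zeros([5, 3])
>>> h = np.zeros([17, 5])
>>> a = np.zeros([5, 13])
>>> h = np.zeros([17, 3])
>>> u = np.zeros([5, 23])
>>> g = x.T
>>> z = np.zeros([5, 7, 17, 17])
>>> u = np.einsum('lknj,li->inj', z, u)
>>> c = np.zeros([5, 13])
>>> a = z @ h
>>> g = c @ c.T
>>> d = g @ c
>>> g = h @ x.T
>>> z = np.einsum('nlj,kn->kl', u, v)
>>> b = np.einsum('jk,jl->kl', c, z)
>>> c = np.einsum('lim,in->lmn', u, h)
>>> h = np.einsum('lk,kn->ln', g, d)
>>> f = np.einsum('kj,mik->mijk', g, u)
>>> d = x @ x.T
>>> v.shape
(5, 23)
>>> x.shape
(5, 3)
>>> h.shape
(17, 13)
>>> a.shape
(5, 7, 17, 3)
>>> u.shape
(23, 17, 17)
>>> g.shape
(17, 5)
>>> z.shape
(5, 17)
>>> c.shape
(23, 17, 3)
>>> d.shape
(5, 5)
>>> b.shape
(13, 17)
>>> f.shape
(23, 17, 5, 17)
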